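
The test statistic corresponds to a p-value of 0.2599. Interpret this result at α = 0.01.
Since p = 0.2599 > α = 0.01, fail to reject H₀.
There is insufficient evidence to reject the null hypothesis; the result is not statistically significant at the 0.01 level.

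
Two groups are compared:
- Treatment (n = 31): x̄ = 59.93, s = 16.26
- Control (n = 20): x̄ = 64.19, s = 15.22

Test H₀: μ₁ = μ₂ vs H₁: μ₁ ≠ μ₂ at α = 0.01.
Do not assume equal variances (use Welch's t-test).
Welch's two-sample t-test:
H₀: μ₁ = μ₂
H₁: μ₁ ≠ μ₂
s₁²/n₁ = 16.26²/31 = 8.5286,  s₂²/n₂ = 15.22²/20 = 11.5824
SE = √(s₁²/n₁ + s₂²/n₂) = √(8.5286 + 11.5824) = 4.4845
df (Welch-Satterthwaite) = (s₁²/n₁ + s₂²/n₂)² / [(s₁²/n₁)²/(n₁-1) + (s₂²/n₂)²/(n₂-1)] ≈ 42.64
t = (x̄₁ - x̄₂) / SE = (59.93 - 64.19) / 4.4845 = -4.26 / 4.4845 = -0.950
p-value = 0.3475

Since p-value > α = 0.01, we fail to reject H₀.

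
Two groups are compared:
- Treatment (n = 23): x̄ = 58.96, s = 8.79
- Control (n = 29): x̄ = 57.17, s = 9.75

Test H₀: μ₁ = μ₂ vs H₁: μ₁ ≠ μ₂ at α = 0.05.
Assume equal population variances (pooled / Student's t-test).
Student's two-sample t-test (equal variances):
H₀: μ₁ = μ₂
H₁: μ₁ ≠ μ₂
df = n₁ + n₂ - 2 = 50
Pooled variance s_p² = [(n₁-1)s₁² + (n₂-1)s₂²] / (n₁ + n₂ - 2) = [(22)(8.79²) + (28)(9.75²)] / 50 = 87.2312
SE = √(s_p²(1/n₁ + 1/n₂)) = √(87.2312 × (1/23 + 1/29)) = 2.6078
t = (x̄₁ - x̄₂) / SE = (58.96 - 57.17) / 2.6078 = 1.79 / 2.6078 = 0.686
p-value = 0.4956

Since p-value > α = 0.05, we fail to reject H₀.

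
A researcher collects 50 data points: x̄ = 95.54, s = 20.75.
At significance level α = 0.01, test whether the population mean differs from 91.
One-sample t-test:
H₀: μ = 91
H₁: μ ≠ 91
df = n - 1 = 49
t = (x̄ - μ₀) / (s/√n) = (95.54 - 91) / (20.75/√50) = 1.547
p-value = 0.1283

Since p-value > α = 0.01, we fail to reject H₀.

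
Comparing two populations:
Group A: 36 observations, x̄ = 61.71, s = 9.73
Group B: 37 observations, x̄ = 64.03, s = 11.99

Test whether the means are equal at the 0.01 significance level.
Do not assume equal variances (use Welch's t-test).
Welch's two-sample t-test:
H₀: μ₁ = μ₂
H₁: μ₁ ≠ μ₂
s₁²/n₁ = 9.73²/36 = 2.6298,  s₂²/n₂ = 11.99²/37 = 3.8854
SE = √(s₁²/n₁ + s₂²/n₂) = √(2.6298 + 3.8854) = 2.5525
df (Welch-Satterthwaite) = (s₁²/n₁ + s₂²/n₂)² / [(s₁²/n₁)²/(n₁-1) + (s₂²/n₂)²/(n₂-1)] ≈ 68.80
t = (x̄₁ - x̄₂) / SE = (61.71 - 64.03) / 2.5525 = -2.32 / 2.5525 = -0.909
p-value = 0.3666

Since p-value > α = 0.01, we fail to reject H₀.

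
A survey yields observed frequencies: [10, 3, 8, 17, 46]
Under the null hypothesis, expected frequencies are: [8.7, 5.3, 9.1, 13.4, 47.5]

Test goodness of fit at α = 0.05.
Chi-square goodness of fit test:
H₀: observed counts match expected distribution
H₁: observed counts differ from expected distribution
df = k - 1 = 4
χ² = Σ(O - E)²/E
   = (10 - 8.7)²/8.7 + (3 - 5.3)²/5.3 + (8 - 9.1)²/9.1 + (17 - 13.4)²/13.4 + (46 - 47.5)²/47.5
   = 0.194 + 0.998 + 0.133 + 0.967 + 0.047
   = 2.34
p-value = 0.6735

Since p-value > α = 0.05, we fail to reject H₀.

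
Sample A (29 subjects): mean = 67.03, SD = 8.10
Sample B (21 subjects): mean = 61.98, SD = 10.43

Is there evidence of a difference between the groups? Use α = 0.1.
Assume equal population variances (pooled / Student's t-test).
Student's two-sample t-test (equal variances):
H₀: μ₁ = μ₂
H₁: μ₁ ≠ μ₂
df = n₁ + n₂ - 2 = 48
Pooled variance s_p² = [(n₁-1)s₁² + (n₂-1)s₂²] / (n₁ + n₂ - 2) = [(28)(8.10²) + (20)(10.43²)] / 48 = 83.5995
SE = √(s_p²(1/n₁ + 1/n₂)) = √(83.5995 × (1/29 + 1/21)) = 2.6199
t = (x̄₁ - x̄₂) / SE = (67.03 - 61.98) / 2.6199 = 5.05 / 2.6199 = 1.928
p-value = 0.0598

Since p-value < α = 0.1, we reject H₀.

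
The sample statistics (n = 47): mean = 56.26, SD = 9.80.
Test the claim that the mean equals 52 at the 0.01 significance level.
One-sample t-test:
H₀: μ = 52
H₁: μ ≠ 52
df = n - 1 = 46
t = (x̄ - μ₀) / (s/√n) = (56.26 - 52) / (9.80/√47) = 2.980
p-value = 0.0046

Since p-value < α = 0.01, we reject H₀.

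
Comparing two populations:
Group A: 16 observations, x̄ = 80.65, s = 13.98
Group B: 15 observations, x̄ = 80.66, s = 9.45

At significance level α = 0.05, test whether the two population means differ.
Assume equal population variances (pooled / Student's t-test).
Student's two-sample t-test (equal variances):
H₀: μ₁ = μ₂
H₁: μ₁ ≠ μ₂
df = n₁ + n₂ - 2 = 29
Pooled variance s_p² = [(n₁-1)s₁² + (n₂-1)s₂²] / (n₁ + n₂ - 2) = [(15)(13.98²) + (14)(9.45²)] / 29 = 144.2014
SE = √(s_p²(1/n₁ + 1/n₂)) = √(144.2014 × (1/16 + 1/15)) = 4.3158
t = (x̄₁ - x̄₂) / SE = (80.65 - 80.66) / 4.3158 = -0.01 / 4.3158 = -0.002
p-value = 0.9982

Since p-value > α = 0.05, we fail to reject H₀.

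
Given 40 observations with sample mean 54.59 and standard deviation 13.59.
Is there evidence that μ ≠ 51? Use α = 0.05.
One-sample t-test:
H₀: μ = 51
H₁: μ ≠ 51
df = n - 1 = 39
t = (x̄ - μ₀) / (s/√n) = (54.59 - 51) / (13.59/√40) = 1.671
p-value = 0.1028

Since p-value > α = 0.05, we fail to reject H₀.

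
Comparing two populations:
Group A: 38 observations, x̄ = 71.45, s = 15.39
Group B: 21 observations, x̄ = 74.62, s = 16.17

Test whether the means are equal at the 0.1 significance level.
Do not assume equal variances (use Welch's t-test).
Welch's two-sample t-test:
H₀: μ₁ = μ₂
H₁: μ₁ ≠ μ₂
s₁²/n₁ = 15.39²/38 = 6.2329,  s₂²/n₂ = 16.17²/21 = 12.4509
SE = √(s₁²/n₁ + s₂²/n₂) = √(6.2329 + 12.4509) = 4.3225
df (Welch-Satterthwaite) = (s₁²/n₁ + s₂²/n₂)² / [(s₁²/n₁)²/(n₁-1) + (s₂²/n₂)²/(n₂-1)] ≈ 39.66
t = (x̄₁ - x̄₂) / SE = (71.45 - 74.62) / 4.3225 = -3.17 / 4.3225 = -0.733
p-value = 0.4676

Since p-value > α = 0.1, we fail to reject H₀.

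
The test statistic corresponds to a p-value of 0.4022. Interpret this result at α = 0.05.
Since p = 0.4022 > α = 0.05, fail to reject H₀.
There is insufficient evidence to reject the null hypothesis; the result is not statistically significant at the 0.05 level.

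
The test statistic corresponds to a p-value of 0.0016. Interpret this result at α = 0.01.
Since p = 0.0016 < α = 0.01, reject H₀.
There is sufficient evidence to reject the null hypothesis; the result is statistically significant at the 0.01 level.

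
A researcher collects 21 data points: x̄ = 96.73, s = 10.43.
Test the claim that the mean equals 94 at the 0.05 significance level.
One-sample t-test:
H₀: μ = 94
H₁: μ ≠ 94
df = n - 1 = 20
t = (x̄ - μ₀) / (s/√n) = (96.73 - 94) / (10.43/√21) = 1.199
p-value = 0.2444

Since p-value > α = 0.05, we fail to reject H₀.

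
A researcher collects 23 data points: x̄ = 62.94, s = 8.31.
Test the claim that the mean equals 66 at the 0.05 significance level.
One-sample t-test:
H₀: μ = 66
H₁: μ ≠ 66
df = n - 1 = 22
t = (x̄ - μ₀) / (s/√n) = (62.94 - 66) / (8.31/√23) = -1.766
p-value = 0.0913

Since p-value > α = 0.05, we fail to reject H₀.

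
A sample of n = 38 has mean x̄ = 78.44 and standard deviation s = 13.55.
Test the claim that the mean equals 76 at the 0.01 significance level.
One-sample t-test:
H₀: μ = 76
H₁: μ ≠ 76
df = n - 1 = 37
t = (x̄ - μ₀) / (s/√n) = (78.44 - 76) / (13.55/√38) = 1.110
p-value = 0.2741

Since p-value > α = 0.01, we fail to reject H₀.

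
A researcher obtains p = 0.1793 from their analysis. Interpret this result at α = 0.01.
Since p = 0.1793 > α = 0.01, fail to reject H₀.
There is insufficient evidence to reject the null hypothesis; the result is not statistically significant at the 0.01 level.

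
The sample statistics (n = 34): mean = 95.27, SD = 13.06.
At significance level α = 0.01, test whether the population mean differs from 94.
One-sample t-test:
H₀: μ = 94
H₁: μ ≠ 94
df = n - 1 = 33
t = (x̄ - μ₀) / (s/√n) = (95.27 - 94) / (13.06/√34) = 0.567
p-value = 0.5745

Since p-value > α = 0.01, we fail to reject H₀.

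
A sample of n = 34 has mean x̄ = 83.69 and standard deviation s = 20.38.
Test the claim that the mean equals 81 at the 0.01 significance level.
One-sample t-test:
H₀: μ = 81
H₁: μ ≠ 81
df = n - 1 = 33
t = (x̄ - μ₀) / (s/√n) = (83.69 - 81) / (20.38/√34) = 0.770
p-value = 0.4470

Since p-value > α = 0.01, we fail to reject H₀.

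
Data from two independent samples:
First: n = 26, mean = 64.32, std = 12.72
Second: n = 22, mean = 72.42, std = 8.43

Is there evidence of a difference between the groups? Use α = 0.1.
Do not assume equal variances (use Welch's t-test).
Welch's two-sample t-test:
H₀: μ₁ = μ₂
H₁: μ₁ ≠ μ₂
s₁²/n₁ = 12.72²/26 = 6.2230,  s₂²/n₂ = 8.43²/22 = 3.2302
SE = √(s₁²/n₁ + s₂²/n₂) = √(6.2230 + 3.2302) = 3.0746
df (Welch-Satterthwaite) = (s₁²/n₁ + s₂²/n₂)² / [(s₁²/n₁)²/(n₁-1) + (s₂²/n₂)²/(n₂-1)] ≈ 43.68
t = (x̄₁ - x̄₂) / SE = (64.32 - 72.42) / 3.0746 = -8.10 / 3.0746 = -2.634
p-value = 0.0116

Since p-value < α = 0.1, we reject H₀.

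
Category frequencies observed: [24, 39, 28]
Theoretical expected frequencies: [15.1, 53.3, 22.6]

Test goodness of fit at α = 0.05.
Chi-square goodness of fit test:
H₀: observed counts match expected distribution
H₁: observed counts differ from expected distribution
df = k - 1 = 2
χ² = Σ(O - E)²/E
   = (24 - 15.1)²/15.1 + (39 - 53.3)²/53.3 + (28 - 22.6)²/22.6
   = 5.246 + 3.837 + 1.290
   = 10.37
p-value = 0.0056

Since p-value < α = 0.05, we reject H₀.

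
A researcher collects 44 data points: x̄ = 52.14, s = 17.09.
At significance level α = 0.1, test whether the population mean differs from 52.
One-sample t-test:
H₀: μ = 52
H₁: μ ≠ 52
df = n - 1 = 43
t = (x̄ - μ₀) / (s/√n) = (52.14 - 52) / (17.09/√44) = 0.054
p-value = 0.9569

Since p-value > α = 0.1, we fail to reject H₀.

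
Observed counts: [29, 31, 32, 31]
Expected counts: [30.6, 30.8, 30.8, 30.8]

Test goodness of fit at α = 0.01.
Chi-square goodness of fit test:
H₀: observed counts match expected distribution
H₁: observed counts differ from expected distribution
df = k - 1 = 3
χ² = Σ(O - E)²/E
   = (29 - 30.6)²/30.6 + (31 - 30.8)²/30.8 + (32 - 30.8)²/30.8 + (31 - 30.8)²/30.8
   = 0.084 + 0.001 + 0.047 + 0.001
   = 0.13
p-value = 0.9876

Since p-value > α = 0.01, we fail to reject H₀.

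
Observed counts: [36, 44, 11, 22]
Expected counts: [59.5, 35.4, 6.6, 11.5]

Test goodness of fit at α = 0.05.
Chi-square goodness of fit test:
H₀: observed counts match expected distribution
H₁: observed counts differ from expected distribution
df = k - 1 = 3
χ² = Σ(O - E)²/E
   = (36 - 59.5)²/59.5 + (44 - 35.4)²/35.4 + (11 - 6.6)²/6.6 + (22 - 11.5)²/11.5
   = 9.282 + 2.089 + 2.933 + 9.587
   = 23.89
p-value < 0.0001

Since p-value < α = 0.05, we reject H₀.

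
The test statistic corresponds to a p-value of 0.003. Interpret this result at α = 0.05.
Since p = 0.003 < α = 0.05, reject H₀.
There is sufficient evidence to reject the null hypothesis; the result is statistically significant at the 0.05 level.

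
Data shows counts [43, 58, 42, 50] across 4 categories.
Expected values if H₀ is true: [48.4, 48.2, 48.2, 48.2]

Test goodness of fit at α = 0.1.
Chi-square goodness of fit test:
H₀: observed counts match expected distribution
H₁: observed counts differ from expected distribution
df = k - 1 = 3
χ² = Σ(O - E)²/E
   = (43 - 48.4)²/48.4 + (58 - 48.2)²/48.2 + (42 - 48.2)²/48.2 + (50 - 48.2)²/48.2
   = 0.602 + 1.993 + 0.798 + 0.067
   = 3.46
p-value = 0.3260

Since p-value > α = 0.1, we fail to reject H₀.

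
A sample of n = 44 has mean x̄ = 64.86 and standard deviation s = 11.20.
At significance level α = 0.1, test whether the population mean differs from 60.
One-sample t-test:
H₀: μ = 60
H₁: μ ≠ 60
df = n - 1 = 43
t = (x̄ - μ₀) / (s/√n) = (64.86 - 60) / (11.20/√44) = 2.878
p-value = 0.0062

Since p-value < α = 0.1, we reject H₀.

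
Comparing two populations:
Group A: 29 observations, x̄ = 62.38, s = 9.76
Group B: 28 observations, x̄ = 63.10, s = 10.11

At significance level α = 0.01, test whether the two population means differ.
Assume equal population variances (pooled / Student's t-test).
Student's two-sample t-test (equal variances):
H₀: μ₁ = μ₂
H₁: μ₁ ≠ μ₂
df = n₁ + n₂ - 2 = 55
Pooled variance s_p² = [(n₁-1)s₁² + (n₂-1)s₂²] / (n₁ + n₂ - 2) = [(28)(9.76²) + (27)(10.11²)] / 55 = 98.6716
SE = √(s_p²(1/n₁ + 1/n₂)) = √(98.6716 × (1/29 + 1/28)) = 2.6318
t = (x̄₁ - x̄₂) / SE = (62.38 - 63.10) / 2.6318 = -0.72 / 2.6318 = -0.274
p-value = 0.7854

Since p-value > α = 0.01, we fail to reject H₀.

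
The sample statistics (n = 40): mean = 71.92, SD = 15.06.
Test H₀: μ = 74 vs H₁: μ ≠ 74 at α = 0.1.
One-sample t-test:
H₀: μ = 74
H₁: μ ≠ 74
df = n - 1 = 39
t = (x̄ - μ₀) / (s/√n) = (71.92 - 74) / (15.06/√40) = -0.874
p-value = 0.3877

Since p-value > α = 0.1, we fail to reject H₀.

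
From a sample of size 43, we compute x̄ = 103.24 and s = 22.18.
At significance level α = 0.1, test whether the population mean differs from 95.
One-sample t-test:
H₀: μ = 95
H₁: μ ≠ 95
df = n - 1 = 42
t = (x̄ - μ₀) / (s/√n) = (103.24 - 95) / (22.18/√43) = 2.436
p-value = 0.0192

Since p-value < α = 0.1, we reject H₀.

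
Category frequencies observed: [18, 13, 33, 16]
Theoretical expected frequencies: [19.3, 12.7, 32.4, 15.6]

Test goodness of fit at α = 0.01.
Chi-square goodness of fit test:
H₀: observed counts match expected distribution
H₁: observed counts differ from expected distribution
df = k - 1 = 3
χ² = Σ(O - E)²/E
   = (18 - 19.3)²/19.3 + (13 - 12.7)²/12.7 + (33 - 32.4)²/32.4 + (16 - 15.6)²/15.6
   = 0.088 + 0.007 + 0.011 + 0.010
   = 0.12
p-value = 0.9898

Since p-value > α = 0.01, we fail to reject H₀.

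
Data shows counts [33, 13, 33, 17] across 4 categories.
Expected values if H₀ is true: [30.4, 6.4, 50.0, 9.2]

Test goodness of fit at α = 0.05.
Chi-square goodness of fit test:
H₀: observed counts match expected distribution
H₁: observed counts differ from expected distribution
df = k - 1 = 3
χ² = Σ(O - E)²/E
   = (33 - 30.4)²/30.4 + (13 - 6.4)²/6.4 + (33 - 50.0)²/50.0 + (17 - 9.2)²/9.2
   = 0.222 + 6.806 + 5.780 + 6.613
   = 19.42
p-value = 0.0002

Since p-value < α = 0.05, we reject H₀.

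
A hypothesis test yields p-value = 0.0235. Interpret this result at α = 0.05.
Since p = 0.0235 < α = 0.05, reject H₀.
There is sufficient evidence to reject the null hypothesis; the result is statistically significant at the 0.05 level.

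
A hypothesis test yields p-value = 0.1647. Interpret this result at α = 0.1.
Since p = 0.1647 > α = 0.1, fail to reject H₀.
There is insufficient evidence to reject the null hypothesis; the result is not statistically significant at the 0.1 level.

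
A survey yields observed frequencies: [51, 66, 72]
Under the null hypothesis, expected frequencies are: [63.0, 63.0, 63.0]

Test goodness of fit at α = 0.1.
Chi-square goodness of fit test:
H₀: observed counts match expected distribution
H₁: observed counts differ from expected distribution
df = k - 1 = 2
χ² = Σ(O - E)²/E
   = (51 - 63.0)²/63.0 + (66 - 63.0)²/63.0 + (72 - 63.0)²/63.0
   = 2.286 + 0.143 + 1.286
   = 3.71
p-value = 0.1561

Since p-value > α = 0.1, we fail to reject H₀.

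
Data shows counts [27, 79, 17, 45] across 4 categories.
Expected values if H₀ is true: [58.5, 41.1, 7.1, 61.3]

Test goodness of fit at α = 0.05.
Chi-square goodness of fit test:
H₀: observed counts match expected distribution
H₁: observed counts differ from expected distribution
df = k - 1 = 3
χ² = Σ(O - E)²/E
   = (27 - 58.5)²/58.5 + (79 - 41.1)²/41.1 + (17 - 7.1)²/7.1 + (45 - 61.3)²/61.3
   = 16.962 + 34.949 + 13.804 + 4.334
   = 70.05
p-value < 0.0001

Since p-value < α = 0.05, we reject H₀.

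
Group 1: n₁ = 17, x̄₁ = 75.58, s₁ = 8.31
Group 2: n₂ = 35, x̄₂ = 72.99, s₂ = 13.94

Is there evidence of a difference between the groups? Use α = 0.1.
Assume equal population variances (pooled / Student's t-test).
Student's two-sample t-test (equal variances):
H₀: μ₁ = μ₂
H₁: μ₁ ≠ μ₂
df = n₁ + n₂ - 2 = 50
Pooled variance s_p² = [(n₁-1)s₁² + (n₂-1)s₂²] / (n₁ + n₂ - 2) = [(16)(8.31²) + (34)(13.94²)] / 50 = 154.2380
SE = √(s_p²(1/n₁ + 1/n₂)) = √(154.2380 × (1/17 + 1/35)) = 3.6715
t = (x̄₁ - x̄₂) / SE = (75.58 - 72.99) / 3.6715 = 2.59 / 3.6715 = 0.705
p-value = 0.4838

Since p-value > α = 0.1, we fail to reject H₀.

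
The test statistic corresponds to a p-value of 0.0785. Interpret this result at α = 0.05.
Since p = 0.0785 > α = 0.05, fail to reject H₀.
There is insufficient evidence to reject the null hypothesis; the result is not statistically significant at the 0.05 level.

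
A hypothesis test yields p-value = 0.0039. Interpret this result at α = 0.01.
Since p = 0.0039 < α = 0.01, reject H₀.
There is sufficient evidence to reject the null hypothesis; the result is statistically significant at the 0.01 level.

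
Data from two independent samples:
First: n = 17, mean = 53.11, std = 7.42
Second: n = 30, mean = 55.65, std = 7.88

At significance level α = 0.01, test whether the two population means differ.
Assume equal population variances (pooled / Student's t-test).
Student's two-sample t-test (equal variances):
H₀: μ₁ = μ₂
H₁: μ₁ ≠ μ₂
df = n₁ + n₂ - 2 = 45
Pooled variance s_p² = [(n₁-1)s₁² + (n₂-1)s₂²] / (n₁ + n₂ - 2) = [(16)(7.42²) + (29)(7.88²)] / 45 = 59.5920
SE = √(s_p²(1/n₁ + 1/n₂)) = √(59.5920 × (1/17 + 1/30)) = 2.3435
t = (x̄₁ - x̄₂) / SE = (53.11 - 55.65) / 2.3435 = -2.54 / 2.3435 = -1.084
p-value = 0.2842

Since p-value > α = 0.01, we fail to reject H₀.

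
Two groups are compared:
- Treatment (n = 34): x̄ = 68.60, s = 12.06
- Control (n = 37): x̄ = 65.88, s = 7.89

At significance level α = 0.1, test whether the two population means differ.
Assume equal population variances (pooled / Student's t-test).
Student's two-sample t-test (equal variances):
H₀: μ₁ = μ₂
H₁: μ₁ ≠ μ₂
df = n₁ + n₂ - 2 = 69
Pooled variance s_p² = [(n₁-1)s₁² + (n₂-1)s₂²] / (n₁ + n₂ - 2) = [(33)(12.06²) + (36)(7.89²)] / 69 = 102.0393
SE = √(s_p²(1/n₁ + 1/n₂)) = √(102.0393 × (1/34 + 1/37)) = 2.3998
t = (x̄₁ - x̄₂) / SE = (68.60 - 65.88) / 2.3998 = 2.72 / 2.3998 = 1.133
p-value = 0.2610

Since p-value > α = 0.1, we fail to reject H₀.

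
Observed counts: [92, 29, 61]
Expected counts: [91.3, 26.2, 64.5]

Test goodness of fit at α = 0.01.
Chi-square goodness of fit test:
H₀: observed counts match expected distribution
H₁: observed counts differ from expected distribution
df = k - 1 = 2
χ² = Σ(O - E)²/E
   = (92 - 91.3)²/91.3 + (29 - 26.2)²/26.2 + (61 - 64.5)²/64.5
   = 0.005 + 0.299 + 0.190
   = 0.49
p-value = 0.7809

Since p-value > α = 0.01, we fail to reject H₀.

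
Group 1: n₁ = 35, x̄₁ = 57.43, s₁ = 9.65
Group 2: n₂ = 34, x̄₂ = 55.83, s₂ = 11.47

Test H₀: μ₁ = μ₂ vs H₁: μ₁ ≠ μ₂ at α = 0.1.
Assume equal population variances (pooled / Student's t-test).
Student's two-sample t-test (equal variances):
H₀: μ₁ = μ₂
H₁: μ₁ ≠ μ₂
df = n₁ + n₂ - 2 = 67
Pooled variance s_p² = [(n₁-1)s₁² + (n₂-1)s₂²] / (n₁ + n₂ - 2) = [(34)(9.65²) + (33)(11.47²)] / 67 = 112.0548
SE = √(s_p²(1/n₁ + 1/n₂)) = √(112.0548 × (1/35 + 1/34)) = 2.5490
t = (x̄₁ - x̄₂) / SE = (57.43 - 55.83) / 2.5490 = 1.60 / 2.5490 = 0.628
p-value = 0.5323

Since p-value > α = 0.1, we fail to reject H₀.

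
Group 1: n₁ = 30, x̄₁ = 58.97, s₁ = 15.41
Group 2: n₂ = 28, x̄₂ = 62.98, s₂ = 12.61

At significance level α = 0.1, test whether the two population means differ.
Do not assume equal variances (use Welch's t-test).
Welch's two-sample t-test:
H₀: μ₁ = μ₂
H₁: μ₁ ≠ μ₂
s₁²/n₁ = 15.41²/30 = 7.9156,  s₂²/n₂ = 12.61²/28 = 5.6790
SE = √(s₁²/n₁ + s₂²/n₂) = √(7.9156 + 5.6790) = 3.6871
df (Welch-Satterthwaite) = (s₁²/n₁ + s₂²/n₂)² / [(s₁²/n₁)²/(n₁-1) + (s₂²/n₂)²/(n₂-1)] ≈ 55.08
t = (x̄₁ - x̄₂) / SE = (58.97 - 62.98) / 3.6871 = -4.01 / 3.6871 = -1.088
p-value = 0.2815

Since p-value > α = 0.1, we fail to reject H₀.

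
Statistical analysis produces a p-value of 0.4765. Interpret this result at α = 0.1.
Since p = 0.4765 > α = 0.1, fail to reject H₀.
There is insufficient evidence to reject the null hypothesis; the result is not statistically significant at the 0.1 level.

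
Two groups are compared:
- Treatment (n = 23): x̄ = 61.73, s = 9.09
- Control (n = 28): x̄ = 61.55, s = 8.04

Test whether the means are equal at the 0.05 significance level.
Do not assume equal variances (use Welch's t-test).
Welch's two-sample t-test:
H₀: μ₁ = μ₂
H₁: μ₁ ≠ μ₂
s₁²/n₁ = 9.09²/23 = 3.5925,  s₂²/n₂ = 8.04²/28 = 2.3086
SE = √(s₁²/n₁ + s₂²/n₂) = √(3.5925 + 2.3086) = 2.4292
df (Welch-Satterthwaite) = (s₁²/n₁ + s₂²/n₂)² / [(s₁²/n₁)²/(n₁-1) + (s₂²/n₂)²/(n₂-1)] ≈ 44.42
t = (x̄₁ - x̄₂) / SE = (61.73 - 61.55) / 2.4292 = 0.18 / 2.4292 = 0.074
p-value = 0.9413

Since p-value > α = 0.05, we fail to reject H₀.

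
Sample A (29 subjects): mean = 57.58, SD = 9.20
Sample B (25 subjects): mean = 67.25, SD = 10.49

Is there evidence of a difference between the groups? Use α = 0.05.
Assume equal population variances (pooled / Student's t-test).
Student's two-sample t-test (equal variances):
H₀: μ₁ = μ₂
H₁: μ₁ ≠ μ₂
df = n₁ + n₂ - 2 = 52
Pooled variance s_p² = [(n₁-1)s₁² + (n₂-1)s₂²] / (n₁ + n₂ - 2) = [(28)(9.20²) + (24)(10.49²)] / 52 = 96.3631
SE = √(s_p²(1/n₁ + 1/n₂)) = √(96.3631 × (1/29 + 1/25)) = 2.6791
t = (x̄₁ - x̄₂) / SE = (57.58 - 67.25) / 2.6791 = -9.67 / 2.6791 = -3.609
p-value = 0.0007

Since p-value < α = 0.05, we reject H₀.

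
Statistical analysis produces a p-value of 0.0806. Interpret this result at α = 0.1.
Since p = 0.0806 < α = 0.1, reject H₀.
There is sufficient evidence to reject the null hypothesis; the result is statistically significant at the 0.1 level.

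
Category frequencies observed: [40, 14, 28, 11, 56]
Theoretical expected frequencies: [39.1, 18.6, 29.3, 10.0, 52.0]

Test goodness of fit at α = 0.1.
Chi-square goodness of fit test:
H₀: observed counts match expected distribution
H₁: observed counts differ from expected distribution
df = k - 1 = 4
χ² = Σ(O - E)²/E
   = (40 - 39.1)²/39.1 + (14 - 18.6)²/18.6 + (28 - 29.3)²/29.3 + (11 - 10.0)²/10.0 + (56 - 52.0)²/52.0
   = 0.021 + 1.138 + 0.058 + 0.100 + 0.308
   = 1.62
p-value = 0.8045

Since p-value > α = 0.1, we fail to reject H₀.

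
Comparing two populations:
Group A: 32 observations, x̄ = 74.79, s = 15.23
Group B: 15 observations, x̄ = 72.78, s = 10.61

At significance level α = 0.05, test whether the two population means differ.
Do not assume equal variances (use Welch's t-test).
Welch's two-sample t-test:
H₀: μ₁ = μ₂
H₁: μ₁ ≠ μ₂
s₁²/n₁ = 15.23²/32 = 7.2485,  s₂²/n₂ = 10.61²/15 = 7.5048
SE = √(s₁²/n₁ + s₂²/n₂) = √(7.2485 + 7.5048) = 3.8410
df (Welch-Satterthwaite) = (s₁²/n₁ + s₂²/n₂)² / [(s₁²/n₁)²/(n₁-1) + (s₂²/n₂)²/(n₂-1)] ≈ 38.07
t = (x̄₁ - x̄₂) / SE = (74.79 - 72.78) / 3.8410 = 2.01 / 3.8410 = 0.523
p-value = 0.6038

Since p-value > α = 0.05, we fail to reject H₀.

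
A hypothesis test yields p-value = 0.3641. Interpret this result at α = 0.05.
Since p = 0.3641 > α = 0.05, fail to reject H₀.
There is insufficient evidence to reject the null hypothesis; the result is not statistically significant at the 0.05 level.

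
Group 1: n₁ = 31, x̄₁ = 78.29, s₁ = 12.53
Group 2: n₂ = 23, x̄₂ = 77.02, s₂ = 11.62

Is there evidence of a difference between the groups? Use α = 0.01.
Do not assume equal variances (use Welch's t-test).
Welch's two-sample t-test:
H₀: μ₁ = μ₂
H₁: μ₁ ≠ μ₂
s₁²/n₁ = 12.53²/31 = 5.0645,  s₂²/n₂ = 11.62²/23 = 5.8706
SE = √(s₁²/n₁ + s₂²/n₂) = √(5.0645 + 5.8706) = 3.3068
df (Welch-Satterthwaite) = (s₁²/n₁ + s₂²/n₂)² / [(s₁²/n₁)²/(n₁-1) + (s₂²/n₂)²/(n₂-1)] ≈ 49.38
t = (x̄₁ - x̄₂) / SE = (78.29 - 77.02) / 3.3068 = 1.27 / 3.3068 = 0.384
p-value = 0.7026

Since p-value > α = 0.01, we fail to reject H₀.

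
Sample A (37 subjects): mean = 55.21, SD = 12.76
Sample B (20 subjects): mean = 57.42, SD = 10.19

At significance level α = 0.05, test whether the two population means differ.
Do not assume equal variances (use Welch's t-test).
Welch's two-sample t-test:
H₀: μ₁ = μ₂
H₁: μ₁ ≠ μ₂
s₁²/n₁ = 12.76²/37 = 4.4005,  s₂²/n₂ = 10.19²/20 = 5.1918
SE = √(s₁²/n₁ + s₂²/n₂) = √(4.4005 + 5.1918) = 3.0971
df (Welch-Satterthwaite) = (s₁²/n₁ + s₂²/n₂)² / [(s₁²/n₁)²/(n₁-1) + (s₂²/n₂)²/(n₂-1)] ≈ 47.03
t = (x̄₁ - x̄₂) / SE = (55.21 - 57.42) / 3.0971 = -2.21 / 3.0971 = -0.714
p-value = 0.4790

Since p-value > α = 0.05, we fail to reject H₀.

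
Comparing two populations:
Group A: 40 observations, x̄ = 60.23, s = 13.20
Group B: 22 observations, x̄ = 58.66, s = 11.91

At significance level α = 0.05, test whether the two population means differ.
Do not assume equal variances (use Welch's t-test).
Welch's two-sample t-test:
H₀: μ₁ = μ₂
H₁: μ₁ ≠ μ₂
s₁²/n₁ = 13.20²/40 = 4.3560,  s₂²/n₂ = 11.91²/22 = 6.4476
SE = √(s₁²/n₁ + s₂²/n₂) = √(4.3560 + 6.4476) = 3.2869
df (Welch-Satterthwaite) = (s₁²/n₁ + s₂²/n₂)² / [(s₁²/n₁)²/(n₁-1) + (s₂²/n₂)²/(n₂-1)] ≈ 47.33
t = (x̄₁ - x̄₂) / SE = (60.23 - 58.66) / 3.2869 = 1.57 / 3.2869 = 0.478
p-value = 0.6351

Since p-value > α = 0.05, we fail to reject H₀.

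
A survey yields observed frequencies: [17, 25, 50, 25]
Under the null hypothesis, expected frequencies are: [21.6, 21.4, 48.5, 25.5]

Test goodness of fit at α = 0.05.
Chi-square goodness of fit test:
H₀: observed counts match expected distribution
H₁: observed counts differ from expected distribution
df = k - 1 = 3
χ² = Σ(O - E)²/E
   = (17 - 21.6)²/21.6 + (25 - 21.4)²/21.4 + (50 - 48.5)²/48.5 + (25 - 25.5)²/25.5
   = 0.980 + 0.606 + 0.046 + 0.010
   = 1.64
p-value = 0.6500

Since p-value > α = 0.05, we fail to reject H₀.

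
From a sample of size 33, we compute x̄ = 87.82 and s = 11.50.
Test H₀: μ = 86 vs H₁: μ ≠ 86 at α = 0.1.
One-sample t-test:
H₀: μ = 86
H₁: μ ≠ 86
df = n - 1 = 32
t = (x̄ - μ₀) / (s/√n) = (87.82 - 86) / (11.50/√33) = 0.909
p-value = 0.3701

Since p-value > α = 0.1, we fail to reject H₀.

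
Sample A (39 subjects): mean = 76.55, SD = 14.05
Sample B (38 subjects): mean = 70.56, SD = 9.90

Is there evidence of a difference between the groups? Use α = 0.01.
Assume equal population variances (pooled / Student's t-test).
Student's two-sample t-test (equal variances):
H₀: μ₁ = μ₂
H₁: μ₁ ≠ μ₂
df = n₁ + n₂ - 2 = 75
Pooled variance s_p² = [(n₁-1)s₁² + (n₂-1)s₂²] / (n₁ + n₂ - 2) = [(38)(14.05²) + (37)(9.90²)] / 75 = 148.3689
SE = √(s_p²(1/n₁ + 1/n₂)) = √(148.3689 × (1/39 + 1/38)) = 2.7765
t = (x̄₁ - x̄₂) / SE = (76.55 - 70.56) / 2.7765 = 5.99 / 2.7765 = 2.157
p-value = 0.0342

Since p-value > α = 0.01, we fail to reject H₀.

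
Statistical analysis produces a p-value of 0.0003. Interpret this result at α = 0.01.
Since p = 0.0003 < α = 0.01, reject H₀.
There is sufficient evidence to reject the null hypothesis; the result is statistically significant at the 0.01 level.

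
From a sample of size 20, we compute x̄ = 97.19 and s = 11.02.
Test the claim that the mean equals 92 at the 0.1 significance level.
One-sample t-test:
H₀: μ = 92
H₁: μ ≠ 92
df = n - 1 = 19
t = (x̄ - μ₀) / (s/√n) = (97.19 - 92) / (11.02/√20) = 2.106
p-value = 0.0487

Since p-value < α = 0.1, we reject H₀.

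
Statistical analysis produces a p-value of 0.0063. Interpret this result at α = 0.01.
Since p = 0.0063 < α = 0.01, reject H₀.
There is sufficient evidence to reject the null hypothesis; the result is statistically significant at the 0.01 level.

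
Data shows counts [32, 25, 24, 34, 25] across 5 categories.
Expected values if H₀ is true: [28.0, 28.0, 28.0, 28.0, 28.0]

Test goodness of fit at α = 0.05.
Chi-square goodness of fit test:
H₀: observed counts match expected distribution
H₁: observed counts differ from expected distribution
df = k - 1 = 4
χ² = Σ(O - E)²/E
   = (32 - 28.0)²/28.0 + (25 - 28.0)²/28.0 + (24 - 28.0)²/28.0 + (34 - 28.0)²/28.0 + (25 - 28.0)²/28.0
   = 0.571 + 0.321 + 0.571 + 1.286 + 0.321
   = 3.07
p-value = 0.5459

Since p-value > α = 0.05, we fail to reject H₀.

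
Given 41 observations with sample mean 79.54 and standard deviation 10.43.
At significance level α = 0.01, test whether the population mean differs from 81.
One-sample t-test:
H₀: μ = 81
H₁: μ ≠ 81
df = n - 1 = 40
t = (x̄ - μ₀) / (s/√n) = (79.54 - 81) / (10.43/√41) = -0.896
p-value = 0.3754

Since p-value > α = 0.01, we fail to reject H₀.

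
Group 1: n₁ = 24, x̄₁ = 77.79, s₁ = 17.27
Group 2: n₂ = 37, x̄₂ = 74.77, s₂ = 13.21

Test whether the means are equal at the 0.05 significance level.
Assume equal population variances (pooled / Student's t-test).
Student's two-sample t-test (equal variances):
H₀: μ₁ = μ₂
H₁: μ₁ ≠ μ₂
df = n₁ + n₂ - 2 = 59
Pooled variance s_p² = [(n₁-1)s₁² + (n₂-1)s₂²] / (n₁ + n₂ - 2) = [(23)(17.27²) + (36)(13.21²)] / 59 = 222.7452
SE = √(s_p²(1/n₁ + 1/n₂)) = √(222.7452 × (1/24 + 1/37)) = 3.9117
t = (x̄₁ - x̄₂) / SE = (77.79 - 74.77) / 3.9117 = 3.02 / 3.9117 = 0.772
p-value = 0.4432

Since p-value > α = 0.05, we fail to reject H₀.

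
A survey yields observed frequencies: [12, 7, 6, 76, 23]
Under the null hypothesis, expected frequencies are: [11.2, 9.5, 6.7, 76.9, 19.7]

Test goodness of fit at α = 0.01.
Chi-square goodness of fit test:
H₀: observed counts match expected distribution
H₁: observed counts differ from expected distribution
df = k - 1 = 4
χ² = Σ(O - E)²/E
   = (12 - 11.2)²/11.2 + (7 - 9.5)²/9.5 + (6 - 6.7)²/6.7 + (76 - 76.9)²/76.9 + (23 - 19.7)²/19.7
   = 0.057 + 0.658 + 0.073 + 0.011 + 0.553
   = 1.35
p-value = 0.8526

Since p-value > α = 0.01, we fail to reject H₀.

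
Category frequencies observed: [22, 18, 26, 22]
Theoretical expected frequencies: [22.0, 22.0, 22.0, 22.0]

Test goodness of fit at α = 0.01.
Chi-square goodness of fit test:
H₀: observed counts match expected distribution
H₁: observed counts differ from expected distribution
df = k - 1 = 3
χ² = Σ(O - E)²/E
   = (22 - 22.0)²/22.0 + (18 - 22.0)²/22.0 + (26 - 22.0)²/22.0 + (22 - 22.0)²/22.0
   = 0.000 + 0.727 + 0.727 + 0.000
   = 1.45
p-value = 0.6928

Since p-value > α = 0.01, we fail to reject H₀.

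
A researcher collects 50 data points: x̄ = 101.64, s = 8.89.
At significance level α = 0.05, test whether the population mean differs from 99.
One-sample t-test:
H₀: μ = 99
H₁: μ ≠ 99
df = n - 1 = 49
t = (x̄ - μ₀) / (s/√n) = (101.64 - 99) / (8.89/√50) = 2.100
p-value = 0.0409

Since p-value < α = 0.05, we reject H₀.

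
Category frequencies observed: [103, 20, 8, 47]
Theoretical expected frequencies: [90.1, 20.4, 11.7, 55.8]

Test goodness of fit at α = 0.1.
Chi-square goodness of fit test:
H₀: observed counts match expected distribution
H₁: observed counts differ from expected distribution
df = k - 1 = 3
χ² = Σ(O - E)²/E
   = (103 - 90.1)²/90.1 + (20 - 20.4)²/20.4 + (8 - 11.7)²/11.7 + (47 - 55.8)²/55.8
   = 1.847 + 0.008 + 1.170 + 1.388
   = 4.41
p-value = 0.2202

Since p-value > α = 0.1, we fail to reject H₀.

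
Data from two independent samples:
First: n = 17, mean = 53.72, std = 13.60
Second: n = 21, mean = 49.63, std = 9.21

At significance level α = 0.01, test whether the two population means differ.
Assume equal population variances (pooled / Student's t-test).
Student's two-sample t-test (equal variances):
H₀: μ₁ = μ₂
H₁: μ₁ ≠ μ₂
df = n₁ + n₂ - 2 = 36
Pooled variance s_p² = [(n₁-1)s₁² + (n₂-1)s₂²] / (n₁ + n₂ - 2) = [(16)(13.60²) + (20)(9.21²)] / 36 = 129.3289
SE = √(s_p²(1/n₁ + 1/n₂)) = √(129.3289 × (1/17 + 1/21)) = 3.7103
t = (x̄₁ - x̄₂) / SE = (53.72 - 49.63) / 3.7103 = 4.09 / 3.7103 = 1.102
p-value = 0.2776

Since p-value > α = 0.01, we fail to reject H₀.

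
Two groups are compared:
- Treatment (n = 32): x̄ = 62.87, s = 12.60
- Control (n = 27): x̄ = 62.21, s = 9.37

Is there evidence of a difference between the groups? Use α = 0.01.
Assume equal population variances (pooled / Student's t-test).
Student's two-sample t-test (equal variances):
H₀: μ₁ = μ₂
H₁: μ₁ ≠ μ₂
df = n₁ + n₂ - 2 = 57
Pooled variance s_p² = [(n₁-1)s₁² + (n₂-1)s₂²] / (n₁ + n₂ - 2) = [(31)(12.60²) + (26)(9.37²)] / 57 = 126.3909
SE = √(s_p²(1/n₁ + 1/n₂)) = √(126.3909 × (1/32 + 1/27)) = 2.9378
t = (x̄₁ - x̄₂) / SE = (62.87 - 62.21) / 2.9378 = 0.66 / 2.9378 = 0.225
p-value = 0.8231

Since p-value > α = 0.01, we fail to reject H₀.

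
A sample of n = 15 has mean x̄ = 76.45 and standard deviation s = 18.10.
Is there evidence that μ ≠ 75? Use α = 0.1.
One-sample t-test:
H₀: μ = 75
H₁: μ ≠ 75
df = n - 1 = 14
t = (x̄ - μ₀) / (s/√n) = (76.45 - 75) / (18.10/√15) = 0.310
p-value = 0.7609

Since p-value > α = 0.1, we fail to reject H₀.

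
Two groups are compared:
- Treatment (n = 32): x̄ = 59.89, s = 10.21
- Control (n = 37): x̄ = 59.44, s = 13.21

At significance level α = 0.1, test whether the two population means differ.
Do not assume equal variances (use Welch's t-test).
Welch's two-sample t-test:
H₀: μ₁ = μ₂
H₁: μ₁ ≠ μ₂
s₁²/n₁ = 10.21²/32 = 3.2576,  s₂²/n₂ = 13.21²/37 = 4.7163
SE = √(s₁²/n₁ + s₂²/n₂) = √(3.2576 + 4.7163) = 2.8238
df (Welch-Satterthwaite) = (s₁²/n₁ + s₂²/n₂)² / [(s₁²/n₁)²/(n₁-1) + (s₂²/n₂)²/(n₂-1)] ≈ 66.22
t = (x̄₁ - x̄₂) / SE = (59.89 - 59.44) / 2.8238 = 0.45 / 2.8238 = 0.159
p-value = 0.8739

Since p-value > α = 0.1, we fail to reject H₀.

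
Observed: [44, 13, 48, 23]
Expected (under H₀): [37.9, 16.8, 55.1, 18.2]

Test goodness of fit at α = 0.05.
Chi-square goodness of fit test:
H₀: observed counts match expected distribution
H₁: observed counts differ from expected distribution
df = k - 1 = 3
χ² = Σ(O - E)²/E
   = (44 - 37.9)²/37.9 + (13 - 16.8)²/16.8 + (48 - 55.1)²/55.1 + (23 - 18.2)²/18.2
   = 0.982 + 0.860 + 0.915 + 1.266
   = 4.02
p-value = 0.2591

Since p-value > α = 0.05, we fail to reject H₀.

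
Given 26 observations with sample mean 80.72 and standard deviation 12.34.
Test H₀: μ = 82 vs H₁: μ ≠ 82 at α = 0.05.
One-sample t-test:
H₀: μ = 82
H₁: μ ≠ 82
df = n - 1 = 25
t = (x̄ - μ₀) / (s/√n) = (80.72 - 82) / (12.34/√26) = -0.529
p-value = 0.6015

Since p-value > α = 0.05, we fail to reject H₀.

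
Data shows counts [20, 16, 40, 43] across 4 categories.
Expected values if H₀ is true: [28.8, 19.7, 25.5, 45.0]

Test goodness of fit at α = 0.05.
Chi-square goodness of fit test:
H₀: observed counts match expected distribution
H₁: observed counts differ from expected distribution
df = k - 1 = 3
χ² = Σ(O - E)²/E
   = (20 - 28.8)²/28.8 + (16 - 19.7)²/19.7 + (40 - 25.5)²/25.5 + (43 - 45.0)²/45.0
   = 2.689 + 0.695 + 8.245 + 0.089
   = 11.72
p-value = 0.0084

Since p-value < α = 0.05, we reject H₀.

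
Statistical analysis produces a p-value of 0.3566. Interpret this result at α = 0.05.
Since p = 0.3566 > α = 0.05, fail to reject H₀.
There is insufficient evidence to reject the null hypothesis; the result is not statistically significant at the 0.05 level.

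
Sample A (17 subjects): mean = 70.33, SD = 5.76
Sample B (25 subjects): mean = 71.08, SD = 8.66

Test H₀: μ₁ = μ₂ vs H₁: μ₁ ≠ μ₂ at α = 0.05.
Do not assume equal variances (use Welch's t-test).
Welch's two-sample t-test:
H₀: μ₁ = μ₂
H₁: μ₁ ≠ μ₂
s₁²/n₁ = 5.76²/17 = 1.9516,  s₂²/n₂ = 8.66²/25 = 2.9998
SE = √(s₁²/n₁ + s₂²/n₂) = √(1.9516 + 2.9998) = 2.2252
df (Welch-Satterthwaite) = (s₁²/n₁ + s₂²/n₂)² / [(s₁²/n₁)²/(n₁-1) + (s₂²/n₂)²/(n₂-1)] ≈ 39.99
t = (x̄₁ - x̄₂) / SE = (70.33 - 71.08) / 2.2252 = -0.75 / 2.2252 = -0.337
p-value = 0.7378

Since p-value > α = 0.05, we fail to reject H₀.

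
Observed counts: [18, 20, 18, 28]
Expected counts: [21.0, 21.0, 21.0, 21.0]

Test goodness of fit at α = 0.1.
Chi-square goodness of fit test:
H₀: observed counts match expected distribution
H₁: observed counts differ from expected distribution
df = k - 1 = 3
χ² = Σ(O - E)²/E
   = (18 - 21.0)²/21.0 + (20 - 21.0)²/21.0 + (18 - 21.0)²/21.0 + (28 - 21.0)²/21.0
   = 0.429 + 0.048 + 0.429 + 2.333
   = 3.24
p-value = 0.3564

Since p-value > α = 0.1, we fail to reject H₀.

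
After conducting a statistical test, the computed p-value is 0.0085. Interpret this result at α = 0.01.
Since p = 0.0085 < α = 0.01, reject H₀.
There is sufficient evidence to reject the null hypothesis; the result is statistically significant at the 0.01 level.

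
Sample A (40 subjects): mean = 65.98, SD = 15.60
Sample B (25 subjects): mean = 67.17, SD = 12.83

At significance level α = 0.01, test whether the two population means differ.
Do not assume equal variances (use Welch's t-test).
Welch's two-sample t-test:
H₀: μ₁ = μ₂
H₁: μ₁ ≠ μ₂
s₁²/n₁ = 15.60²/40 = 6.0840,  s₂²/n₂ = 12.83²/25 = 6.5844
SE = √(s₁²/n₁ + s₂²/n₂) = √(6.0840 + 6.5844) = 3.5593
df (Welch-Satterthwaite) = (s₁²/n₁ + s₂²/n₂)² / [(s₁²/n₁)²/(n₁-1) + (s₂²/n₂)²/(n₂-1)] ≈ 58.24
t = (x̄₁ - x̄₂) / SE = (65.98 - 67.17) / 3.5593 = -1.19 / 3.5593 = -0.334
p-value = 0.7393

Since p-value > α = 0.01, we fail to reject H₀.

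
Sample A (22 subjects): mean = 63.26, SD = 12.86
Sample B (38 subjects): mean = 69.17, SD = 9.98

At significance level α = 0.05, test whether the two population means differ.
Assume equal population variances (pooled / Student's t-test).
Student's two-sample t-test (equal variances):
H₀: μ₁ = μ₂
H₁: μ₁ ≠ μ₂
df = n₁ + n₂ - 2 = 58
Pooled variance s_p² = [(n₁-1)s₁² + (n₂-1)s₂²] / (n₁ + n₂ - 2) = [(21)(12.86²) + (37)(9.98²)] / 58 = 123.4170
SE = √(s_p²(1/n₁ + 1/n₂)) = √(123.4170 × (1/22 + 1/38)) = 2.9762
t = (x̄₁ - x̄₂) / SE = (63.26 - 69.17) / 2.9762 = -5.91 / 2.9762 = -1.986
p-value = 0.0518

Since p-value > α = 0.05, we fail to reject H₀.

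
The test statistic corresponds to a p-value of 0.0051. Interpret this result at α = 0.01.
Since p = 0.0051 < α = 0.01, reject H₀.
There is sufficient evidence to reject the null hypothesis; the result is statistically significant at the 0.01 level.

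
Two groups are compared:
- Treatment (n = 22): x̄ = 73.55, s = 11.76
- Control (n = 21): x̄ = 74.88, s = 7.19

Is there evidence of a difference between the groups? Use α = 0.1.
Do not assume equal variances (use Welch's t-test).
Welch's two-sample t-test:
H₀: μ₁ = μ₂
H₁: μ₁ ≠ μ₂
s₁²/n₁ = 11.76²/22 = 6.2863,  s₂²/n₂ = 7.19²/21 = 2.4617
SE = √(s₁²/n₁ + s₂²/n₂) = √(6.2863 + 2.4617) = 2.9577
df (Welch-Satterthwaite) = (s₁²/n₁ + s₂²/n₂)² / [(s₁²/n₁)²/(n₁-1) + (s₂²/n₂)²/(n₂-1)] ≈ 35.03
t = (x̄₁ - x̄₂) / SE = (73.55 - 74.88) / 2.9577 = -1.33 / 2.9577 = -0.450
p-value = 0.6557

Since p-value > α = 0.1, we fail to reject H₀.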